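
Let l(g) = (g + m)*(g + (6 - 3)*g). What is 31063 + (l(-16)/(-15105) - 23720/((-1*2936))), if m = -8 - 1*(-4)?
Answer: 34448628854/1108707 ≈ 31071.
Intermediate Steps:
m = -4 (m = -8 + 4 = -4)
l(g) = 4*g*(-4 + g) (l(g) = (g - 4)*(g + (6 - 3)*g) = (-4 + g)*(g + 3*g) = (-4 + g)*(4*g) = 4*g*(-4 + g))
31063 + (l(-16)/(-15105) - 23720/((-1*2936))) = 31063 + ((4*(-16)*(-4 - 16))/(-15105) - 23720/((-1*2936))) = 31063 + ((4*(-16)*(-20))*(-1/15105) - 23720/(-2936)) = 31063 + (1280*(-1/15105) - 23720*(-1/2936)) = 31063 + (-256/3021 + 2965/367) = 31063 + 8863313/1108707 = 34448628854/1108707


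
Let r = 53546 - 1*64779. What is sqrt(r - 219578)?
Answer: I*sqrt(230811) ≈ 480.43*I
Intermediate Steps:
r = -11233 (r = 53546 - 64779 = -11233)
sqrt(r - 219578) = sqrt(-11233 - 219578) = sqrt(-230811) = I*sqrt(230811)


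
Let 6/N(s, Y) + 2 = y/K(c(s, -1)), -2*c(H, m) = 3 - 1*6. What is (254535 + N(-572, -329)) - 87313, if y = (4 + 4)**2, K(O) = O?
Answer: 10200551/61 ≈ 1.6722e+5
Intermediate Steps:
c(H, m) = 3/2 (c(H, m) = -(3 - 1*6)/2 = -(3 - 6)/2 = -1/2*(-3) = 3/2)
y = 64 (y = 8**2 = 64)
N(s, Y) = 9/61 (N(s, Y) = 6/(-2 + 64/(3/2)) = 6/(-2 + 64*(2/3)) = 6/(-2 + 128/3) = 6/(122/3) = 6*(3/122) = 9/61)
(254535 + N(-572, -329)) - 87313 = (254535 + 9/61) - 87313 = 15526644/61 - 87313 = 10200551/61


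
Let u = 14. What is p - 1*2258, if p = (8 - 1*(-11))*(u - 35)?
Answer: -2657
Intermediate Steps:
p = -399 (p = (8 - 1*(-11))*(14 - 35) = (8 + 11)*(-21) = 19*(-21) = -399)
p - 1*2258 = -399 - 1*2258 = -399 - 2258 = -2657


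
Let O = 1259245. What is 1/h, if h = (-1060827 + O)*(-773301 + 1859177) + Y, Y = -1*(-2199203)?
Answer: 1/215459543371 ≈ 4.6412e-12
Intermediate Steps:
Y = 2199203
h = 215459543371 (h = (-1060827 + 1259245)*(-773301 + 1859177) + 2199203 = 198418*1085876 + 2199203 = 215457344168 + 2199203 = 215459543371)
1/h = 1/215459543371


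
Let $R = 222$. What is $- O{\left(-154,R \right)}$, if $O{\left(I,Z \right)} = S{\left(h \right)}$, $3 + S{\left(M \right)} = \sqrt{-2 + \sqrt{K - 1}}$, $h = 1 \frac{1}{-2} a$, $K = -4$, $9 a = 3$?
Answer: $3 - \sqrt{-2 + i \sqrt{5}} \approx 2.2929 - 1.5811 i$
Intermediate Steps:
$a = \frac{1}{3}$ ($a = \frac{1}{9} \cdot 3 = \frac{1}{3} \approx 0.33333$)
$h = - \frac{1}{6}$ ($h = 1 \frac{1}{-2} \cdot \frac{1}{3} = 1 \left(- \frac{1}{2}\right) \frac{1}{3} = \left(- \frac{1}{2}\right) \frac{1}{3} = - \frac{1}{6} \approx -0.16667$)
$S{\left(M \right)} = -3 + \sqrt{-2 + i \sqrt{5}}$ ($S{\left(M \right)} = -3 + \sqrt{-2 + \sqrt{-4 - 1}} = -3 + \sqrt{-2 + \sqrt{-5}} = -3 + \sqrt{-2 + i \sqrt{5}}$)
$O{\left(I,Z \right)} = -3 + \sqrt{-2 + i \sqrt{5}}$
$- O{\left(-154,R \right)} = - (-3 + \sqrt{-2 + i \sqrt{5}}) = 3 - \sqrt{-2 + i \sqrt{5}}$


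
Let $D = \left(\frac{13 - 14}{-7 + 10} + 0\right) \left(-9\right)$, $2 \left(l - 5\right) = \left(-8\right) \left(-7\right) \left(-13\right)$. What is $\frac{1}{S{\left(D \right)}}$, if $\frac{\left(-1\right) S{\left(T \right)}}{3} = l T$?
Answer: $\frac{1}{3231} \approx 0.0003095$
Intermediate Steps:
$l = -359$ ($l = 5 + \frac{\left(-8\right) \left(-7\right) \left(-13\right)}{2} = 5 + \frac{56 \left(-13\right)}{2} = 5 + \frac{1}{2} \left(-728\right) = 5 - 364 = -359$)
$D = 3$ ($D = \left(- \frac{1}{3} + 0\right) \left(-9\right) = \left(- \frac{1}{3}\right) \left(-9\right) = 3$)
$S{\left(T \right)} = 1077 T$ ($S{\left(T \right)} = - 3 \left(- 359 T\right) = 1077 T$)
$\frac{1}{S{\left(D \right)}} = \frac{1}{1077 \cdot 3} = \frac{1}{3231}$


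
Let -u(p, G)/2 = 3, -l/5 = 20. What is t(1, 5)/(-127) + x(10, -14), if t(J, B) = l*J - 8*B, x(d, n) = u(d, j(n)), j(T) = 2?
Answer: -622/127 ≈ -4.8976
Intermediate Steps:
l = -100 (l = -5*20 = -100)
u(p, G) = -6 (u(p, G) = -2*3 = -6)
x(d, n) = -6
t(J, B) = -100*J - 8*B
t(1, 5)/(-127) + x(10, -14) = (-100*1 - 8*5)/(-127) - 6 = (-100 - 40)*(-1/127) - 6 = -140*(-1/127) - 6 = 140/127 - 6 = -622/127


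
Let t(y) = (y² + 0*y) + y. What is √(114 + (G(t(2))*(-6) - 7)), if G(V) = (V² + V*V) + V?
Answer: 19*I ≈ 19.0*I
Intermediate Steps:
t(y) = y + y² (t(y) = (y² + 0) + y = y² + y = y + y²)
G(V) = V + 2*V² (G(V) = (V² + V²) + V = 2*V² + V = V + 2*V²)
√(114 + (G(t(2))*(-6) - 7)) = √(114 + (((2*(1 + 2))*(1 + 2*(2*(1 + 2))))*(-6) - 7)) = √(114 + (((2*3)*(1 + 2*(2*3)))*(-6) - 7)) = √(114 + ((6*(1 + 2*6))*(-6) - 7)) = √(114 + ((6*(1 + 12))*(-6) - 7)) = √(114 + ((6*13)*(-6) - 7)) = √(114 + (78*(-6) - 7)) = √(114 + (-468 - 7)) = √(114 - 475) = √(-361) = 19*I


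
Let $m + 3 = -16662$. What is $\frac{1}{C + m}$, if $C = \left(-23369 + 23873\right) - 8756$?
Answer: $- \frac{1}{24917} \approx -4.0133 \cdot 10^{-5}$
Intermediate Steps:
$m = -16665$ ($m = -3 - 16662 = -16665$)
$C = -8252$ ($C = 504 - 8756 = -8252$)
$\frac{1}{C + m} = \frac{1}{-8252 - 16665} = \frac{1}{-24917} = - \frac{1}{24917}$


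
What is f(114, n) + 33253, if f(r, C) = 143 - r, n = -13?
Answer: 33282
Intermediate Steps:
f(114, n) + 33253 = (143 - 1*114) + 33253 = (143 - 114) + 33253 = 29 + 33253 = 33282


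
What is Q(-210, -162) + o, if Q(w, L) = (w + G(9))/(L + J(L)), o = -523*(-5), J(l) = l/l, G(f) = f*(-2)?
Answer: 421243/161 ≈ 2616.4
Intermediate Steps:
G(f) = -2*f
J(l) = 1
o = 2615
Q(w, L) = (-18 + w)/(1 + L) (Q(w, L) = (w - 2*9)/(L + 1) = (w - 18)/(1 + L) = (-18 + w)/(1 + L))
Q(-210, -162) + o = (-18 - 210)/(1 - 162) + 2615 = -228/(-161) + 2615 = -1/161*(-228) + 2615 = 228/161 + 2615 = 421243/161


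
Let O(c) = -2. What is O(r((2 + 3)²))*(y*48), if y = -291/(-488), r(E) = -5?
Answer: -3492/61 ≈ -57.246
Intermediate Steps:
y = 291/488 (y = -291*(-1/488) = 291/488 ≈ 0.59631)
O(r((2 + 3)²))*(y*48) = -291*48/244 = -2*1746/61 = -3492/61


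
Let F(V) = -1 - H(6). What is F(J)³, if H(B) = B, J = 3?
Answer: -343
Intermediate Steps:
F(V) = -7 (F(V) = -1 - 1*6 = -1 - 6 = -7)
F(J)³ = (-7)³ = -343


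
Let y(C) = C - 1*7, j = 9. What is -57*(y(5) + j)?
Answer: -399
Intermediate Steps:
y(C) = -7 + C (y(C) = C - 7 = -7 + C)
-57*(y(5) + j) = -57*((-7 + 5) + 9) = -57*(-2 + 9) = -57*7 = -399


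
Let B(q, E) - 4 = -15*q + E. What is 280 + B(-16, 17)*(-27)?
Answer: -6767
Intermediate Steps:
B(q, E) = 4 + E - 15*q (B(q, E) = 4 + (-15*q + E) = 4 + (E - 15*q) = 4 + E - 15*q)
280 + B(-16, 17)*(-27) = 280 + (4 + 17 - 15*(-16))*(-27) = 280 + (4 + 17 + 240)*(-27) = 280 + 261*(-27) = 280 - 7047 = -6767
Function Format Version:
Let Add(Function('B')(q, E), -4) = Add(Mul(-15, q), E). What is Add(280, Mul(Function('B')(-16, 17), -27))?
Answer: -6767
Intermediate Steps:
Function('B')(q, E) = Add(4, E, Mul(-15, q)) (Function('B')(q, E) = Add(4, Add(Mul(-15, q), E)) = Add(4, Add(E, Mul(-15, q))) = Add(4, E, Mul(-15, q)))
Add(280, Mul(Function('B')(-16, 17), -27)) = Add(280, Mul(Add(4, 17, Mul(-15, -16)), -27)) = Add(280, Mul(Add(4, 17, 240), -27)) = Add(280, Mul(261, -27)) = Add(280, -7047) = -6767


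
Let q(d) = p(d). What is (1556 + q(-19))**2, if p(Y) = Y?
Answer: 2362369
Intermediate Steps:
q(d) = d
(1556 + q(-19))**2 = (1556 - 19)**2 = 1537**2 = 2362369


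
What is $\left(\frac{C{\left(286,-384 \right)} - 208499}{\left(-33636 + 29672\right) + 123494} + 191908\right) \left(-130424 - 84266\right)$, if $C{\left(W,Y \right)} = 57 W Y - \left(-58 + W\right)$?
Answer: $- \frac{492333431586605}{11953} \approx -4.1189 \cdot 10^{10}$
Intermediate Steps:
$C{\left(W,Y \right)} = 58 - W + 57 W Y$ ($C{\left(W,Y \right)} = 57 W Y - \left(-58 + W\right) = 58 - W + 57 W Y$)
$\left(\frac{C{\left(286,-384 \right)} - 208499}{\left(-33636 + 29672\right) + 123494} + 191908\right) \left(-130424 - 84266\right) = \left(\frac{\left(58 - 286 + 57 \cdot 286 \left(-384\right)\right) - 208499}{\left(-33636 + 29672\right) + 123494} + 191908\right) \left(-130424 - 84266\right) = \left(\frac{\left(58 - 286 - 6259968\right) - 208499}{-3964 + 123494} + 191908\right) \left(-214690\right) = \left(\frac{-6260196 - 208499}{119530} + 191908\right) \left(-214690\right) = \left(\left(-6468695\right) \frac{1}{119530} + 191908\right) \left(-214690\right) = \left(- \frac{1293739}{23906} + 191908\right) \left(-214690\right) = \frac{4586458909}{23906} \left(-214690\right) = - \frac{492333431586605}{11953}$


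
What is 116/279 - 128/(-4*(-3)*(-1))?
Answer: 3092/279 ≈ 11.082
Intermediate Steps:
116/279 - 128/(-4*(-3)*(-1)) = 116*(1/279) - 128/(12*(-1)) = 116/279 - 128/(-12) = 116/279 - 128*(-1/12) = 116/279 + 32/3 = 3092/279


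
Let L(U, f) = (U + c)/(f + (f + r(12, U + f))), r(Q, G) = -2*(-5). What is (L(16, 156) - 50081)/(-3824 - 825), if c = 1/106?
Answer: 1709362995/158679668 ≈ 10.772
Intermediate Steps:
r(Q, G) = 10
c = 1/106 ≈ 0.0094340
L(U, f) = (1/106 + U)/(10 + 2*f) (L(U, f) = (U + 1/106)/(f + (f + 10)) = (1/106 + U)/(f + (10 + f)) = (1/106 + U)/(10 + 2*f))
(L(16, 156) - 50081)/(-3824 - 825) = ((1 + 106*16)/(212*(5 + 156)) - 50081)/(-3824 - 825) = ((1/212)*(1 + 1696)/161 - 50081)/(-4649) = ((1/212)*(1/161)*1697 - 50081)*(-1/4649) = (1697/34132 - 50081)*(-1/4649) = -1709362995/34132*(-1/4649) = 1709362995/158679668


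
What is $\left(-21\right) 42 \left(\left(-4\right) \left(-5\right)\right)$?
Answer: $-17640$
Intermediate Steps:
$\left(-21\right) 42 \left(\left(-4\right) \left(-5\right)\right) = \left(-882\right) 20 = -17640$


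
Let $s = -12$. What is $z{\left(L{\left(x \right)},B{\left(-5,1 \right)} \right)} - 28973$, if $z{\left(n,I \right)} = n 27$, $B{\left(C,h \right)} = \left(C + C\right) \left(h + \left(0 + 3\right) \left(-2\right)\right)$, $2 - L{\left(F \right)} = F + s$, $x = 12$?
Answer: $-28919$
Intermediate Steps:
$L{\left(F \right)} = 14 - F$ ($L{\left(F \right)} = 2 - \left(F - 12\right) = 2 - \left(-12 + F\right) = 14 - F$)
$B{\left(C,h \right)} = 2 C \left(-6 + h\right)$ ($B{\left(C,h \right)} = 2 C \left(h + 3 \left(-2\right)\right) = 2 C \left(h - 6\right) = 2 C \left(-6 + h\right)$)
$z{\left(n,I \right)} = 27 n$
$z{\left(L{\left(x \right)},B{\left(-5,1 \right)} \right)} - 28973 = 27 \left(14 - 12\right) - 28973 = 27 \cdot 2 - 28973 = 54 - 28973 = -28919$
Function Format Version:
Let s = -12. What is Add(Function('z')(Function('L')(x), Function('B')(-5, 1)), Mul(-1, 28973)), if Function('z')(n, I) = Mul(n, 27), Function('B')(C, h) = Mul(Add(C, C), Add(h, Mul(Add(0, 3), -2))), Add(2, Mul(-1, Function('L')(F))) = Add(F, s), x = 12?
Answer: -28919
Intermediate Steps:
Function('L')(F) = Add(14, Mul(-1, F)) (Function('L')(F) = Add(2, Mul(-1, Add(F, -12))) = Add(2, Mul(-1, Add(-12, F))) = Add(2, Add(12, Mul(-1, F))) = Add(14, Mul(-1, F)))
Function('B')(C, h) = Mul(2, C, Add(-6, h)) (Function('B')(C, h) = Mul(Mul(2, C), Add(h, Mul(3, -2))) = Mul(Mul(2, C), Add(h, -6)) = Mul(Mul(2, C), Add(-6, h)) = Mul(2, C, Add(-6, h)))
Function('z')(n, I) = Mul(27, n)
Add(Function('z')(Function('L')(x), Function('B')(-5, 1)), Mul(-1, 28973)) = Add(Mul(27, Add(14, Mul(-1, 12))), Mul(-1, 28973)) = Add(Mul(27, Add(14, -12)), -28973) = Add(Mul(27, 2), -28973) = Add(54, -28973) = -28919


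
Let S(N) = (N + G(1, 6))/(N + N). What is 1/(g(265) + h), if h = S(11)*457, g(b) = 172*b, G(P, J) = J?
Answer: 22/1010529 ≈ 2.1771e-5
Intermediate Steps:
S(N) = (6 + N)/(2*N) (S(N) = (N + 6)/(N + N) = (6 + N)/((2*N)) = (6 + N)*(1/(2*N)) = (6 + N)/(2*N))
h = 7769/22 (h = ((½)*(6 + 11)/11)*457 = ((½)*(1/11)*17)*457 = (17/22)*457 = 7769/22 ≈ 353.14)
1/(g(265) + h) = 1/(172*265 + 7769/22) = 1/(45580 + 7769/22) = 1/(1010529/22) = 22/1010529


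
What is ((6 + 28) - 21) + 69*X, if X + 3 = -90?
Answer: -6404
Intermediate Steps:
X = -93 (X = -3 - 90 = -93)
((6 + 28) - 21) + 69*X = ((6 + 28) - 21) + 69*(-93) = (34 - 21) - 6417 = 13 - 6417 = -6404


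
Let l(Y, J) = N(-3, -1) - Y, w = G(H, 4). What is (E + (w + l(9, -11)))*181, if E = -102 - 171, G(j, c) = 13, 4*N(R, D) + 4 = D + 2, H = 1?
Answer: -195299/4 ≈ -48825.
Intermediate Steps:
N(R, D) = -1/2 + D/4 (N(R, D) = -1 + (D + 2)/4 = -1 + (2 + D)/4 = -1 + (1/2 + D/4) = -1/2 + D/4)
w = 13
l(Y, J) = -3/4 - Y (l(Y, J) = (-1/2 + (1/4)*(-1)) - Y = (-1/2 - 1/4) - Y = -3/4 - Y)
E = -273
(E + (w + l(9, -11)))*181 = (-273 + (13 + (-3/4 - 1*9)))*181 = (-273 + (13 + (-3/4 - 9)))*181 = (-273 + (13 - 39/4))*181 = (-273 + 13/4)*181 = -1079/4*181 = -195299/4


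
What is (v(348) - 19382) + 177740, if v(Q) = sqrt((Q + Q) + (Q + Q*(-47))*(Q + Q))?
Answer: 158358 + 2*I*sqrt(2785218) ≈ 1.5836e+5 + 3337.8*I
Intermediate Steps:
v(Q) = sqrt(-92*Q**2 + 2*Q) (v(Q) = sqrt(2*Q + (Q - 47*Q)*(2*Q)) = sqrt(2*Q + (-46*Q)*(2*Q)) = sqrt(2*Q - 92*Q**2) = sqrt(-92*Q**2 + 2*Q))
(v(348) - 19382) + 177740 = (sqrt(2)*sqrt(348*(1 - 46*348)) - 19382) + 177740 = (sqrt(2)*sqrt(348*(1 - 16008)) - 19382) + 177740 = (sqrt(2)*sqrt(348*(-16007)) - 19382) + 177740 = (sqrt(2)*sqrt(-5570436) - 19382) + 177740 = (sqrt(2)*(2*I*sqrt(1392609)) - 19382) + 177740 = (2*I*sqrt(2785218) - 19382) + 177740 = (-19382 + 2*I*sqrt(2785218)) + 177740 = 158358 + 2*I*sqrt(2785218)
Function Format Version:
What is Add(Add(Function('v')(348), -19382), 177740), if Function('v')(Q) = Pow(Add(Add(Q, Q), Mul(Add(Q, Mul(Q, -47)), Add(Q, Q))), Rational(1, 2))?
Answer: Add(158358, Mul(2, I, Pow(2785218, Rational(1, 2)))) ≈ Add(1.5836e+5, Mul(3337.8, I))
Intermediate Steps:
Function('v')(Q) = Pow(Add(Mul(-92, Pow(Q, 2)), Mul(2, Q)), Rational(1, 2)) (Function('v')(Q) = Pow(Add(Mul(2, Q), Mul(Add(Q, Mul(-47, Q)), Mul(2, Q))), Rational(1, 2)) = Pow(Add(Mul(2, Q), Mul(Mul(-46, Q), Mul(2, Q))), Rational(1, 2)) = Pow(Add(Mul(2, Q), Mul(-92, Pow(Q, 2))), Rational(1, 2)) = Pow(Add(Mul(-92, Pow(Q, 2)), Mul(2, Q)), Rational(1, 2)))
Add(Add(Function('v')(348), -19382), 177740) = Add(Add(Mul(Pow(2, Rational(1, 2)), Pow(Mul(348, Add(1, Mul(-46, 348))), Rational(1, 2))), -19382), 177740) = Add(Add(Mul(Pow(2, Rational(1, 2)), Pow(Mul(348, Add(1, -16008)), Rational(1, 2))), -19382), 177740) = Add(Add(Mul(Pow(2, Rational(1, 2)), Pow(Mul(348, -16007), Rational(1, 2))), -19382), 177740) = Add(Add(Mul(Pow(2, Rational(1, 2)), Pow(-5570436, Rational(1, 2))), -19382), 177740) = Add(Add(Mul(Pow(2, Rational(1, 2)), Mul(2, I, Pow(1392609, Rational(1, 2)))), -19382), 177740) = Add(Add(Mul(2, I, Pow(2785218, Rational(1, 2))), -19382), 177740) = Add(Add(-19382, Mul(2, I, Pow(2785218, Rational(1, 2)))), 177740) = Add(158358, Mul(2, I, Pow(2785218, Rational(1, 2))))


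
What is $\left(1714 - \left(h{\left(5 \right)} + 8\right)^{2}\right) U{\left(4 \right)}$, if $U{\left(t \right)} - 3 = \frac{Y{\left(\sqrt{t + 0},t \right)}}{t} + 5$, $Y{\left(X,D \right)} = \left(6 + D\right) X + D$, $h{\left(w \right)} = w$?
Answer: $21630$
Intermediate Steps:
$Y{\left(X,D \right)} = D + X \left(6 + D\right)$ ($Y{\left(X,D \right)} = X \left(6 + D\right) + D = D + X \left(6 + D\right)$)
$U{\left(t \right)} = 8 + \frac{t + t^{\frac{3}{2}} + 6 \sqrt{t}}{t}$ ($U{\left(t \right)} = 3 + \left(\frac{t + 6 \sqrt{t + 0} + t \sqrt{t + 0}}{t} + 5\right) = 3 + \left(\frac{t + 6 \sqrt{t} + t \sqrt{t}}{t} + 5\right) = 3 + \left(\frac{t + 6 \sqrt{t} + t^{\frac{3}{2}}}{t} + 5\right) = 3 + \left(\frac{t + t^{\frac{3}{2}} + 6 \sqrt{t}}{t} + 5\right) = 3 + \left(5 + \frac{t + t^{\frac{3}{2}} + 6 \sqrt{t}}{t}\right) = 8 + \frac{t + t^{\frac{3}{2}} + 6 \sqrt{t}}{t}$)
$\left(1714 - \left(h{\left(5 \right)} + 8\right)^{2}\right) U{\left(4 \right)} = \left(1714 - \left(5 + 8\right)^{2}\right) \left(9 + \sqrt{4} + \frac{6}{2}\right) = \left(1714 - 13^{2}\right) \left(9 + 2 + 6 \cdot \frac{1}{2}\right) = \left(1714 - 169\right) \left(9 + 2 + 3\right) = \left(1714 - 169\right) 14 = 1545 \cdot 14 = 21630$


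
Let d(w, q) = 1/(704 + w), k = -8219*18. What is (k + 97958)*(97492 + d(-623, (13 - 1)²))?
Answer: -394716300352/81 ≈ -4.8730e+9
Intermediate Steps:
k = -147942
(k + 97958)*(97492 + d(-623, (13 - 1)²)) = (-147942 + 97958)*(97492 + 1/(704 - 623)) = -49984*(97492 + 1/81) = -49984*7896853/81 = -394716300352/81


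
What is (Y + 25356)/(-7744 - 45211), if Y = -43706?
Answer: 3670/10591 ≈ 0.34652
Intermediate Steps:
(Y + 25356)/(-7744 - 45211) = (-43706 + 25356)/(-7744 - 45211) = -18350/(-52955) = -18350*(-1/52955) = 3670/10591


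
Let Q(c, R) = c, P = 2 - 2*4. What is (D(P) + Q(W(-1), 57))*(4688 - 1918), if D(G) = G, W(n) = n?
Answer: -19390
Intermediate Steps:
P = -6 (P = 2 - 8 = -6)
(D(P) + Q(W(-1), 57))*(4688 - 1918) = (-6 - 1)*(4688 - 1918) = -7*2770 = -19390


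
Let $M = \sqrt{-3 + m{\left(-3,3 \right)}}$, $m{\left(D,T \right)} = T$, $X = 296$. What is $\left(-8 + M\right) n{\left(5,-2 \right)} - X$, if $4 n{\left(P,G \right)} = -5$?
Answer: $-286$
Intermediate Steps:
$n{\left(P,G \right)} = - \frac{5}{4}$ ($n{\left(P,G \right)} = \frac{1}{4} \left(-5\right) = - \frac{5}{4}$)
$M = 0$ ($M = \sqrt{-3 + 3} = \sqrt{0} = 0$)
$\left(-8 + M\right) n{\left(5,-2 \right)} - X = \left(-8 + 0\right) \left(- \frac{5}{4}\right) - 296 = \left(-8\right) \left(- \frac{5}{4}\right) - 296 = 10 - 296 = -286$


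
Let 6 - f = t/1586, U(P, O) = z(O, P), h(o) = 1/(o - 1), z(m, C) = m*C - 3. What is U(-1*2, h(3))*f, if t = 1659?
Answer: -15714/793 ≈ -19.816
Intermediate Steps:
z(m, C) = -3 + C*m (z(m, C) = C*m - 3 = -3 + C*m)
h(o) = 1/(-1 + o)
U(P, O) = -3 + O*P (U(P, O) = -3 + P*O = -3 + O*P)
f = 7857/1586 (f = 6 - 1659/1586 = 7857/1586 ≈ 4.9540)
U(-1*2, h(3))*f = (-3 + (-1*2)/(-1 + 3))*(7857/1586) = (-3 - 2/2)*(7857/1586) = (-3 + (1/2)*(-2))*(7857/1586) = (-3 - 1)*(7857/1586) = -4*7857/1586 = -15714/793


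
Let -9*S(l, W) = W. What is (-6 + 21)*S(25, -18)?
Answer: 30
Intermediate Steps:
S(l, W) = -W/9
(-6 + 21)*S(25, -18) = (-6 + 21)*(-1/9*(-18)) = 15*2 = 30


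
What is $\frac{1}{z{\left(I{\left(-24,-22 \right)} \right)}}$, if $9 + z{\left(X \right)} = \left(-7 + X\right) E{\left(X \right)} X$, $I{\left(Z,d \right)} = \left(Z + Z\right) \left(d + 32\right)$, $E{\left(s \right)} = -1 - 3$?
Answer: $- \frac{1}{935049} \approx -1.0695 \cdot 10^{-6}$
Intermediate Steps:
$E{\left(s \right)} = -4$
$I{\left(Z,d \right)} = 2 Z \left(32 + d\right)$
$z{\left(X \right)} = -9 + X \left(28 - 4 X\right)$ ($z{\left(X \right)} = -9 + \left(-7 + X\right) \left(-4\right) X = -9 + \left(28 - 4 X\right) X = -9 + X \left(28 - 4 X\right)$)
$\frac{1}{z{\left(I{\left(-24,-22 \right)} \right)}} = \frac{1}{-9 - 4 \left(2 \left(-24\right) \left(32 - 22\right)\right)^{2} + 28 \cdot 2 \left(-24\right) \left(32 - 22\right)} = \frac{1}{-9 - 4 \left(2 \left(-24\right) 10\right)^{2} + 28 \cdot 2 \left(-24\right) 10} = \frac{1}{-9 - 4 \left(-480\right)^{2} + 28 \left(-480\right)} = \frac{1}{-9 - 921600 - 13440} = \frac{1}{-935049} = - \frac{1}{935049}$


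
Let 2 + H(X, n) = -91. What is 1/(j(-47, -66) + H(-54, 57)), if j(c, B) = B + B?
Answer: -1/225 ≈ -0.0044444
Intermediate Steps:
j(c, B) = 2*B
H(X, n) = -93 (H(X, n) = -2 - 91 = -93)
1/(j(-47, -66) + H(-54, 57)) = 1/(2*(-66) - 93) = 1/(-132 - 93) = 1/(-225) = -1/225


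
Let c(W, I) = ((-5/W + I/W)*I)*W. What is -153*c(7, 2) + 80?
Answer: 998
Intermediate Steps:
c(W, I) = I*W*(-5/W + I/W) (c(W, I) = (I*(-5/W + I/W))*W = I*W*(-5/W + I/W))
-153*c(7, 2) + 80 = -306*(-5 + 2) + 80 = -306*(-3) + 80 = -153*(-6) + 80 = 918 + 80 = 998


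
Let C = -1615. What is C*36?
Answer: -58140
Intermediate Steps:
C*36 = -1615*36 = -58140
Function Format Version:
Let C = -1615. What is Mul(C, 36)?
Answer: -58140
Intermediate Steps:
Mul(C, 36) = Mul(-1615, 36) = -58140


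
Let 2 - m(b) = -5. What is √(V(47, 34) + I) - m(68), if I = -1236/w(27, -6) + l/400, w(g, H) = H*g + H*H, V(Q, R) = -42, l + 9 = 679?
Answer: -7 + I*√5382930/420 ≈ -7.0 + 5.5241*I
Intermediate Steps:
l = 670 (l = -9 + 679 = 670)
w(g, H) = H² + H*g (w(g, H) = H*g + H² = H² + H*g)
m(b) = 7 (m(b) = 2 - 1*(-5) = 2 + 5 = 7)
I = 9647/840 (I = -1236*(-1/(6*(-6 + 27))) + 670/400 = -1236/((-6*21)) + 670*(1/400) = -1236/(-126) + 67/40 = -1236*(-1/126) + 67/40 = 206/21 + 67/40 = 9647/840 ≈ 11.485)
√(V(47, 34) + I) - m(68) = √(-42 + 9647/840) - 1*7 = √(-25633/840) - 7 = I*√5382930/420 - 7 = -7 + I*√5382930/420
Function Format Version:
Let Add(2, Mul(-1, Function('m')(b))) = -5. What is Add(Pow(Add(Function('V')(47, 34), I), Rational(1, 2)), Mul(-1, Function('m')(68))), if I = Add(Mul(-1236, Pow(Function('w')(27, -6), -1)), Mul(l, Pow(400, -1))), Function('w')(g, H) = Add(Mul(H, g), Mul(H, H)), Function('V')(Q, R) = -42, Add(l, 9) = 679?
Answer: Add(-7, Mul(Rational(1, 420), I, Pow(5382930, Rational(1, 2)))) ≈ Add(-7.0000, Mul(5.5241, I))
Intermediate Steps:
l = 670 (l = Add(-9, 679) = 670)
Function('w')(g, H) = Add(Pow(H, 2), Mul(H, g)) (Function('w')(g, H) = Add(Mul(H, g), Pow(H, 2)) = Add(Pow(H, 2), Mul(H, g)))
Function('m')(b) = 7 (Function('m')(b) = Add(2, Mul(-1, -5)) = Add(2, 5) = 7)
I = Rational(9647, 840) (I = Add(Mul(-1236, Pow(Mul(-6, Add(-6, 27)), -1)), Mul(670, Pow(400, -1))) = Add(Mul(-1236, Pow(Mul(-6, 21), -1)), Mul(670, Rational(1, 400))) = Add(Mul(-1236, Pow(-126, -1)), Rational(67, 40)) = Add(Mul(-1236, Rational(-1, 126)), Rational(67, 40)) = Add(Rational(206, 21), Rational(67, 40)) = Rational(9647, 840) ≈ 11.485)
Add(Pow(Add(Function('V')(47, 34), I), Rational(1, 2)), Mul(-1, Function('m')(68))) = Add(Pow(Add(-42, Rational(9647, 840)), Rational(1, 2)), Mul(-1, 7)) = Add(Pow(Rational(-25633, 840), Rational(1, 2)), -7) = Add(Mul(Rational(1, 420), I, Pow(5382930, Rational(1, 2))), -7) = Add(-7, Mul(Rational(1, 420), I, Pow(5382930, Rational(1, 2))))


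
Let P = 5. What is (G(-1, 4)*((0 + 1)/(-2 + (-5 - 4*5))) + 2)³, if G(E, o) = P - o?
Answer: 148877/19683 ≈ 7.5637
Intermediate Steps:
G(E, o) = 5 - o
(G(-1, 4)*((0 + 1)/(-2 + (-5 - 4*5))) + 2)³ = ((5 - 1*4)*((0 + 1)/(-2 + (-5 - 4*5))) + 2)³ = ((5 - 4)*(1/(-2 + (-5 - 20))) + 2)³ = (1*(1/(-2 - 25)) + 2)³ = (1*(1/(-27)) + 2)³ = (1*(1*(-1/27)) + 2)³ = (1*(-1/27) + 2)³ = (-1/27 + 2)³ = (53/27)³ = 148877/19683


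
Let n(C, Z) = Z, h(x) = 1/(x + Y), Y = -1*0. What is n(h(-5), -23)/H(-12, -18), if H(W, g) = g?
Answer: 23/18 ≈ 1.2778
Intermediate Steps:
Y = 0
h(x) = 1/x (h(x) = 1/(x + 0) = 1/x)
n(h(-5), -23)/H(-12, -18) = -23/(-18) = -23*(-1/18) = 23/18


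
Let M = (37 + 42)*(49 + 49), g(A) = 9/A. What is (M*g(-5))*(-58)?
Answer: 4041324/5 ≈ 8.0827e+5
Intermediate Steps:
M = 7742 (M = 79*98 = 7742)
(M*g(-5))*(-58) = (7742*(9/(-5)))*(-58) = (7742*(9*(-⅕)))*(-58) = (7742*(-9/5))*(-58) = -69678/5*(-58) = 4041324/5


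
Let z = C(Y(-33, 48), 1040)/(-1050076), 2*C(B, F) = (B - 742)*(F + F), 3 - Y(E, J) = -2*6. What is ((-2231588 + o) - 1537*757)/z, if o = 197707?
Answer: -83937562541/18902 ≈ -4.4407e+6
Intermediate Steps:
Y(E, J) = 15 (Y(E, J) = 3 - (-2)*6 = 3 - 1*(-12) = 3 + 12 = 15)
C(B, F) = F*(-742 + B) (C(B, F) = ((B - 742)*(F + F))/2 = ((-742 + B)*(2*F))/2 = (2*F*(-742 + B))/2 = F*(-742 + B))
z = 189020/262519 (z = (1040*(-742 + 15))/(-1050076) = (1040*(-727))*(-1/1050076) = -756080*(-1/1050076) = 189020/262519 ≈ 0.72002)
((-2231588 + o) - 1537*757)/z = ((-2231588 + 197707) - 1537*757)/(189020/262519) = (-2033881 - 1163509)*(262519/189020) = -3197390*262519/189020 = -83937562541/18902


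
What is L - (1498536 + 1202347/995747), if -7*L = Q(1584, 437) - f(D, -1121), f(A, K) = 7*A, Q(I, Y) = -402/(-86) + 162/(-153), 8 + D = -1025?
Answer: -7640668835349951/5095237399 ≈ -1.4996e+6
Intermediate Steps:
D = -1033 (D = -8 - 1025 = -1033)
Q(I, Y) = 2643/731 (Q(I, Y) = -402*(-1/86) + 162*(-1/153) = 201/43 - 18/17 = 2643/731)
L = -5288504/5117 (L = -(2643/731 - 7*(-1033))/7 = -(2643/731 - 1*(-7231))/7 = -(2643/731 + 7231)/7 = -1/7*5288504/731 = -5288504/5117 ≈ -1033.5)
L - (1498536 + 1202347/995747) = -5288504/5117 - (1498536 + 1202347/995747) = -5288504/5117 - 1*1492163928739/995747 = -5288504/5117 - 1492163928739/995747 = -7640668835349951/5095237399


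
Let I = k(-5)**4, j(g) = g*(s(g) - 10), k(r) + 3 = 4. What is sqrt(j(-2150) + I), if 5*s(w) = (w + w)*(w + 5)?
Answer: I*sqrt(3966083499) ≈ 62977.0*I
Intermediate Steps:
s(w) = 2*w*(5 + w)/5 (s(w) = ((w + w)*(w + 5))/5 = ((2*w)*(5 + w))/5 = (2*w*(5 + w))/5 = 2*w*(5 + w)/5)
k(r) = 1 (k(r) = -3 + 4 = 1)
j(g) = g*(-10 + 2*g*(5 + g)/5) (j(g) = g*(2*g*(5 + g)/5 - 10) = g*(-10 + 2*g*(5 + g)/5))
I = 1 (I = 1**4 = 1)
sqrt(j(-2150) + I) = sqrt((2/5)*(-2150)*(-25 - 2150*(5 - 2150)) + 1) = sqrt((2/5)*(-2150)*(-25 - 2150*(-2145)) + 1) = sqrt((2/5)*(-2150)*(-25 + 4611750) + 1) = sqrt((2/5)*(-2150)*4611725 + 1) = sqrt(-3966083500 + 1) = sqrt(-3966083499) = I*sqrt(3966083499)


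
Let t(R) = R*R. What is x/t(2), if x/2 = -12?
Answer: -6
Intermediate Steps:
t(R) = R**2
x = -24 (x = 2*(-12) = -24)
x/t(2) = -24/(2**2) = -24/4 = -24*1/4 = -6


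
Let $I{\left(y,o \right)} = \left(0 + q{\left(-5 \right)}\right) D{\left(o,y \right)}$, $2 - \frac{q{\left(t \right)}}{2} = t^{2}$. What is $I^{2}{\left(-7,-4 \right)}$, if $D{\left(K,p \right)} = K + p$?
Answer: $256036$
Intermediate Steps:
$q{\left(t \right)} = 4 - 2 t^{2}$
$I{\left(y,o \right)} = - 46 o - 46 y$ ($I{\left(y,o \right)} = \left(0 + \left(4 - 2 \left(-5\right)^{2}\right)\right) \left(o + y\right) = \left(0 + \left(4 - 50\right)\right) \left(o + y\right) = \left(0 - 46\right) \left(o + y\right) = - 46 \left(o + y\right) = - 46 o - 46 y$)
$I^{2}{\left(-7,-4 \right)} = \left(\left(-46\right) \left(-4\right) - -322\right)^{2} = \left(184 + 322\right)^{2} = 506^{2} = 256036$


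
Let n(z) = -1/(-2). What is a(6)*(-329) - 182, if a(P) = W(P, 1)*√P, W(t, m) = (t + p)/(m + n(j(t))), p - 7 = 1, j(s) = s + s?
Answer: -182 - 9212*√6/3 ≈ -7703.6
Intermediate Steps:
j(s) = 2*s
p = 8 (p = 7 + 1 = 8)
n(z) = ½ (n(z) = -1*(-½) = ½)
W(t, m) = (8 + t)/(½ + m) (W(t, m) = (t + 8)/(m + ½) = (8 + t)/(½ + m))
a(P) = √P*(16/3 + 2*P/3) (a(P) = (2*(8 + P)/(1 + 2*1))*√P = (2*(8 + P)/(1 + 2))*√P = (2*(8 + P)/3)*√P = (2*(⅓)*(8 + P))*√P = (16/3 + 2*P/3)*√P = √P*(16/3 + 2*P/3))
a(6)*(-329) - 182 = (2*√6*(8 + 6)/3)*(-329) - 182 = ((⅔)*√6*14)*(-329) - 182 = (28*√6/3)*(-329) - 182 = -9212*√6/3 - 182 = -182 - 9212*√6/3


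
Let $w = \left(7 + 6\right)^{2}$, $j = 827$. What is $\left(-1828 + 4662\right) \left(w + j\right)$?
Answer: $2822664$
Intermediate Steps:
$w = 169$ ($w = 13^{2} = 169$)
$\left(-1828 + 4662\right) \left(w + j\right) = \left(-1828 + 4662\right) \left(169 + 827\right) = 2834 \cdot 996 = 2822664$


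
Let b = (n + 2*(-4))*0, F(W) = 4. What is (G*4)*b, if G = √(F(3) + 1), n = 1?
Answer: 0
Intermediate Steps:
G = √5 (G = √(4 + 1) = √5 ≈ 2.2361)
b = 0 (b = (1 + 2*(-4))*0 = (1 - 8)*0 = -7*0 = 0)
(G*4)*b = (√5*4)*0 = (4*√5)*0 = 0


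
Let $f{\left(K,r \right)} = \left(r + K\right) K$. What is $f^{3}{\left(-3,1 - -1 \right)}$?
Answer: $27$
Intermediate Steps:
$f{\left(K,r \right)} = K \left(K + r\right)$ ($f{\left(K,r \right)} = \left(K + r\right) K = K \left(K + r\right)$)
$f^{3}{\left(-3,1 - -1 \right)} = \left(- 3 \left(-3 + \left(1 - -1\right)\right)\right)^{3} = \left(- 3 \left(-3 + \left(1 + 1\right)\right)\right)^{3} = \left(- 3 \left(-3 + 2\right)\right)^{3} = \left(\left(-3\right) \left(-1\right)\right)^{3} = 3^{3} = 27$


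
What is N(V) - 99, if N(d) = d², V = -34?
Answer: 1057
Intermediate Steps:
N(V) - 99 = (-34)² - 99 = 1156 - 99 = 1057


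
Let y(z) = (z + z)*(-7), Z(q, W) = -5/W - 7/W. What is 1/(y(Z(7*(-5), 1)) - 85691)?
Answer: -1/85523 ≈ -1.1693e-5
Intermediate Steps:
Z(q, W) = -12/W
y(z) = -14*z (y(z) = (2*z)*(-7) = -14*z)
1/(y(Z(7*(-5), 1)) - 85691) = 1/(-(-168)/1 - 85691) = 1/(-(-168) - 85691) = 1/(-14*(-12) - 85691) = 1/(168 - 85691) = 1/(-85523) = -1/85523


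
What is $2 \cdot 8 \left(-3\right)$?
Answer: $-48$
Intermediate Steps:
$2 \cdot 8 \left(-3\right) = 16 \left(-3\right) = -48$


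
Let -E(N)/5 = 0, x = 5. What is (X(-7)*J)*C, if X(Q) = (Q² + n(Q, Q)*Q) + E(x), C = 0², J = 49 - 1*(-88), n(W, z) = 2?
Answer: 0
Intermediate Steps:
E(N) = 0 (E(N) = -5*0 = 0)
J = 137 (J = 49 + 88 = 137)
C = 0
X(Q) = Q² + 2*Q (X(Q) = (Q² + 2*Q) + 0 = Q² + 2*Q)
(X(-7)*J)*C = (-7*(2 - 7)*137)*0 = (-7*(-5)*137)*0 = (35*137)*0 = 4795*0 = 0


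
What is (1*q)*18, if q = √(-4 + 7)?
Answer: 18*√3 ≈ 31.177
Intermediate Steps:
q = √3 ≈ 1.7320
(1*q)*18 = (1*√3)*18 = √3*18 = 18*√3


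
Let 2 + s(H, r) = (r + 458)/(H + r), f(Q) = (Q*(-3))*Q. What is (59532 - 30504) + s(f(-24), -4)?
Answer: 25136289/866 ≈ 29026.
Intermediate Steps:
f(Q) = -3*Q² (f(Q) = (-3*Q)*Q = -3*Q²)
s(H, r) = -2 + (458 + r)/(H + r) (s(H, r) = -2 + (r + 458)/(H + r) = -2 + (458 + r)/(H + r))
(59532 - 30504) + s(f(-24), -4) = (59532 - 30504) + (458 - 1*(-4) - (-6)*(-24)²)/(-3*(-24)² - 4) = 29028 + (458 + 4 - (-6)*576)/(-3*576 - 4) = 29028 + (458 + 4 - 2*(-1728))/(-1728 - 4) = 29028 + (458 + 4 + 3456)/(-1732) = 29028 - 1/1732*3918 = 29028 - 1959/866 = 25136289/866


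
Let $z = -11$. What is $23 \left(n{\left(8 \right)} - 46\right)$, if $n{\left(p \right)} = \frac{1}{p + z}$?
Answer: $- \frac{3197}{3} \approx -1065.7$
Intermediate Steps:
$n{\left(p \right)} = \frac{1}{-11 + p}$ ($n{\left(p \right)} = \frac{1}{p - 11} = \frac{1}{-11 + p}$)
$23 \left(n{\left(8 \right)} - 46\right) = 23 \left(\frac{1}{-11 + 8} - 46\right) = 23 \left(\frac{1}{-3} - 46\right) = 23 \left(- \frac{1}{3} - 46\right) = 23 \left(- \frac{139}{3}\right) = - \frac{3197}{3}$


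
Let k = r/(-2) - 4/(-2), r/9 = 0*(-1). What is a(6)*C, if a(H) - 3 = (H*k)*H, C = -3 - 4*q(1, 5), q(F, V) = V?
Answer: -1725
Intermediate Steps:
r = 0 (r = 9*(0*(-1)) = 9*0 = 0)
k = 2 (k = 0/(-2) - 4/(-2) = 0*(-½) - 4*(-½) = 0 + 2 = 2)
C = -23 (C = -3 - 4*5 = -3 - 20 = -23)
a(H) = 3 + 2*H² (a(H) = 3 + (H*2)*H = 3 + (2*H)*H = 3 + 2*H²)
a(6)*C = (3 + 2*6²)*(-23) = (3 + 2*36)*(-23) = (3 + 72)*(-23) = 75*(-23) = -1725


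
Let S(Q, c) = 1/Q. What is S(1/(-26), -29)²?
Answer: 676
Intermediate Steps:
S(1/(-26), -29)² = (1/(1/(-26)))² = (1/(-1/26))² = (-26)² = 676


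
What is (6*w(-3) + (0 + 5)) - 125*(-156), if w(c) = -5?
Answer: 19475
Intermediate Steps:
(6*w(-3) + (0 + 5)) - 125*(-156) = (6*(-5) + (0 + 5)) - 125*(-156) = (-30 + 5) + 19500 = -25 + 19500 = 19475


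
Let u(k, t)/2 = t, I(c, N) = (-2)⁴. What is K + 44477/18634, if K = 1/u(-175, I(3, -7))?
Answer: 720949/298144 ≈ 2.4181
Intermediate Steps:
I(c, N) = 16
u(k, t) = 2*t
K = 1/32 (K = 1/(2*16) = 1/32 ≈ 0.031250)
K + 44477/18634 = 1/32 + 44477/18634 = 720949/298144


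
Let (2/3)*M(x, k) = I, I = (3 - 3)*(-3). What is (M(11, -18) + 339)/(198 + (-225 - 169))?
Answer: -339/196 ≈ -1.7296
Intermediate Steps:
I = 0 (I = 0*(-3) = 0)
M(x, k) = 0 (M(x, k) = (3/2)*0 = 0)
(M(11, -18) + 339)/(198 + (-225 - 169)) = (0 + 339)/(198 + (-225 - 169)) = 339/(198 - 394) = 339/(-196) = 339*(-1/196) = -339/196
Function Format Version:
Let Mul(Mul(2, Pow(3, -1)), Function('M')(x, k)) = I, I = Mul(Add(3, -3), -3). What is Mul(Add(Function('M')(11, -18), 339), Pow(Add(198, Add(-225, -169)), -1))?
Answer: Rational(-339, 196) ≈ -1.7296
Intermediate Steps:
I = 0 (I = Mul(0, -3) = 0)
Function('M')(x, k) = 0 (Function('M')(x, k) = Mul(Rational(3, 2), 0) = 0)
Mul(Add(Function('M')(11, -18), 339), Pow(Add(198, Add(-225, -169)), -1)) = Mul(Add(0, 339), Pow(Add(198, Add(-225, -169)), -1)) = Mul(339, Pow(Add(198, -394), -1)) = Mul(339, Pow(-196, -1)) = Mul(339, Rational(-1, 196)) = Rational(-339, 196)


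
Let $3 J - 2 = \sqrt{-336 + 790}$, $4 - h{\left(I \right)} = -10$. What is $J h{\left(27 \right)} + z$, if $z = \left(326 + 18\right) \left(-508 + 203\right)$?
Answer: $- \frac{314732}{3} + \frac{14 \sqrt{454}}{3} \approx -1.0481 \cdot 10^{5}$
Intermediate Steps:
$h{\left(I \right)} = 14$ ($h{\left(I \right)} = 4 - -10 = 4 + 10 = 14$)
$z = -104920$ ($z = 344 \left(-305\right) = -104920$)
$J = \frac{2}{3} + \frac{\sqrt{454}}{3}$ ($J = \frac{2}{3} + \frac{\sqrt{-336 + 790}}{3} = \frac{2}{3} + \frac{\sqrt{454}}{3} \approx 7.7691$)
$J h{\left(27 \right)} + z = \left(\frac{2}{3} + \frac{\sqrt{454}}{3}\right) 14 - 104920 = \left(\frac{28}{3} + \frac{14 \sqrt{454}}{3}\right) - 104920 = - \frac{314732}{3} + \frac{14 \sqrt{454}}{3}$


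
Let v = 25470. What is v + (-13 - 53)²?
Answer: 29826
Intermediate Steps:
v + (-13 - 53)² = 25470 + (-13 - 53)² = 25470 + (-66)² = 25470 + 4356 = 29826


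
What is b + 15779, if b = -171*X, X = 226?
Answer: -22867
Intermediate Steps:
b = -38646 (b = -171*226 = -38646)
b + 15779 = -38646 + 15779 = -22867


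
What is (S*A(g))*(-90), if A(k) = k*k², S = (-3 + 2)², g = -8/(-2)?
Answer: -5760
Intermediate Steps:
g = 4 (g = -8*(-½) = 4)
S = 1 (S = (-1)² = 1)
A(k) = k³
(S*A(g))*(-90) = (1*4³)*(-90) = (1*64)*(-90) = 64*(-90) = -5760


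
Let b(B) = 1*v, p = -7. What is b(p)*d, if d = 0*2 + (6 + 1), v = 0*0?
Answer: 0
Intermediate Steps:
v = 0
d = 7 (d = 0 + 7 = 7)
b(B) = 0 (b(B) = 1*0 = 0)
b(p)*d = 0*7 = 0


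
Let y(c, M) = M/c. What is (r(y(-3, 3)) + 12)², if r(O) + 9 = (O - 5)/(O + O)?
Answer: 36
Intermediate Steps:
r(O) = -9 + (-5 + O)/(2*O) (r(O) = -9 + (O - 5)/(O + O) = -9 + (-5 + O)/((2*O)) = -9 + (-5 + O)*(1/(2*O)) = -9 + (-5 + O)/(2*O))
(r(y(-3, 3)) + 12)² = ((-5 - 51/(-3))/(2*((3/(-3)))) + 12)² = ((-5 - 51*(-1)/3)/(2*((3*(-⅓)))) + 12)² = ((½)*(-5 - 17*(-1))/(-1) + 12)² = ((½)*(-1)*(-5 + 17) + 12)² = ((½)*(-1)*12 + 12)² = (-6 + 12)² = 6² = 36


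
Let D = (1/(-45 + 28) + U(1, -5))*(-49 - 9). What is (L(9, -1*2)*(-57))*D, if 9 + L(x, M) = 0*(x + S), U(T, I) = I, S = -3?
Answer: 2558844/17 ≈ 1.5052e+5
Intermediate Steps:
L(x, M) = -9 (L(x, M) = -9 + 0*(x - 3) = -9 + 0*(-3 + x) = -9 + 0 = -9)
D = 4988/17 (D = (1/(-45 + 28) - 5)*(-49 - 9) = (1/(-17) - 5)*(-58) = (-1/17 - 5)*(-58) = -86/17*(-58) = 4988/17 ≈ 293.41)
(L(9, -1*2)*(-57))*D = -9*(-57)*(4988/17) = 513*(4988/17) = 2558844/17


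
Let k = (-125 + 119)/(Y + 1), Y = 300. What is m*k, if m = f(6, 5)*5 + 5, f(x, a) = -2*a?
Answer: 270/301 ≈ 0.89701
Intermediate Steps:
k = -6/301 (k = (-125 + 119)/(300 + 1) = -6/301 ≈ -0.019934)
m = -45 (m = -2*5*5 + 5 = -10*5 + 5 = -50 + 5 = -45)
m*k = -45*(-6/301) = 270/301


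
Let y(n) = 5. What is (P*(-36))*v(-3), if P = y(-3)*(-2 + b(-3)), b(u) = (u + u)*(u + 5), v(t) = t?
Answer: -7560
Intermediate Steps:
b(u) = 2*u*(5 + u) (b(u) = (2*u)*(5 + u) = 2*u*(5 + u))
P = -70 (P = 5*(-2 + 2*(-3)*(5 - 3)) = 5*(-2 + 2*(-3)*2) = 5*(-2 - 12) = 5*(-14) = -70)
(P*(-36))*v(-3) = -70*(-36)*(-3) = 2520*(-3) = -7560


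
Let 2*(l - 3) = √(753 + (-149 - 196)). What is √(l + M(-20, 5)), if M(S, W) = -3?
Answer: 102^(¼) ≈ 3.1780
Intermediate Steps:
l = 3 + √102 (l = 3 + √(753 + (-149 - 196))/2 = 3 + √(753 - 345)/2 = 3 + √408/2 = 3 + (2*√102)/2 = 3 + √102 ≈ 13.100)
√(l + M(-20, 5)) = √((3 + √102) - 3) = √(√102) = 102^(¼)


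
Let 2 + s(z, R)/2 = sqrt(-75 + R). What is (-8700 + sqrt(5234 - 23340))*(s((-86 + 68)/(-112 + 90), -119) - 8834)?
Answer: 2*(4419 - I*sqrt(194))*(8700 - I*sqrt(18106)) ≈ 7.6887e+7 - 1.4316e+6*I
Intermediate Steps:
s(z, R) = -4 + 2*sqrt(-75 + R)
(-8700 + sqrt(5234 - 23340))*(s((-86 + 68)/(-112 + 90), -119) - 8834) = (-8700 + sqrt(5234 - 23340))*((-4 + 2*sqrt(-75 - 119)) - 8834) = (-8700 + sqrt(-18106))*((-4 + 2*sqrt(-194)) - 8834) = (-8700 + I*sqrt(18106))*((-4 + 2*(I*sqrt(194))) - 8834) = (-8700 + I*sqrt(18106))*((-4 + 2*I*sqrt(194)) - 8834) = (-8700 + I*sqrt(18106))*(-8838 + 2*I*sqrt(194)) = (-8838 + 2*I*sqrt(194))*(-8700 + I*sqrt(18106))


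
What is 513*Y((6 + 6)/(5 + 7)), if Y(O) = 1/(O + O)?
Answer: 513/2 ≈ 256.50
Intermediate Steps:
Y(O) = 1/(2*O)
513*Y((6 + 6)/(5 + 7)) = 513*(1/(2*(((6 + 6)/(5 + 7))))) = 513*(1/(2*((12/12)))) = 513*(1/(2*((12*(1/12))))) = 513*((½)/1) = 513*((½)*1) = 513*(½) = 513/2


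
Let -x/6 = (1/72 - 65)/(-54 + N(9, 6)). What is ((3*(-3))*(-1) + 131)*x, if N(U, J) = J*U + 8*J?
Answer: 163765/144 ≈ 1137.3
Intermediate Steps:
N(U, J) = 8*J + J*U
x = 4679/576 (x = -6*(1/72 - 65)/(-54 + 6*(8 + 9)) = -6*(1/72 - 65)/(-54 + 6*17) = -(-4679)/(12*(-54 + 102)) = -(-4679)/(12*48) = -6*(-4679/3456) = 4679/576 ≈ 8.1233)
((3*(-3))*(-1) + 131)*x = ((3*(-3))*(-1) + 131)*(4679/576) = (-9*(-1) + 131)*(4679/576) = (9 + 131)*(4679/576) = 140*(4679/576) = 163765/144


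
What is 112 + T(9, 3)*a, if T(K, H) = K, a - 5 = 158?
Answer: 1579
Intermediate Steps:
a = 163 (a = 5 + 158 = 163)
112 + T(9, 3)*a = 112 + 9*163 = 112 + 1467 = 1579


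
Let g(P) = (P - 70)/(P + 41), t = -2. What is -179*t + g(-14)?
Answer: 3194/9 ≈ 354.89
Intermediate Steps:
g(P) = (-70 + P)/(41 + P)
-179*t + g(-14) = -179*(-2) + (-70 - 14)/(41 - 14) = 358 - 84/27 = 358 + (1/27)*(-84) = 358 - 28/9 = 3194/9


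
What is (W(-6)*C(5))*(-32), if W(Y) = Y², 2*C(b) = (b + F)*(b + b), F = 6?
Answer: -63360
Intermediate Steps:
C(b) = b*(6 + b) (C(b) = ((b + 6)*(b + b))/2 = ((6 + b)*(2*b))/2 = (2*b*(6 + b))/2 = b*(6 + b))
(W(-6)*C(5))*(-32) = ((-6)²*(5*(6 + 5)))*(-32) = (36*(5*11))*(-32) = (36*55)*(-32) = 1980*(-32) = -63360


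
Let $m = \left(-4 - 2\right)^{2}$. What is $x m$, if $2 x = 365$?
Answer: $6570$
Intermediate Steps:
$x = \frac{365}{2}$ ($x = \frac{1}{2} \cdot 365 = \frac{365}{2} \approx 182.5$)
$m = 36$ ($m = \left(-6\right)^{2} = 36$)
$x m = \frac{365}{2} \cdot 36 = 6570$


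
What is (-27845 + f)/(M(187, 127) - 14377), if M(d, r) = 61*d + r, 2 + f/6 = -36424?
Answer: 246401/2843 ≈ 86.669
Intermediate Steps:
f = -218556 (f = -12 + 6*(-36424) = -12 - 218544 = -218556)
M(d, r) = r + 61*d
(-27845 + f)/(M(187, 127) - 14377) = (-27845 - 218556)/((127 + 61*187) - 14377) = -246401/((127 + 11407) - 14377) = -246401/(11534 - 14377) = -246401/(-2843) = -246401*(-1/2843) = 246401/2843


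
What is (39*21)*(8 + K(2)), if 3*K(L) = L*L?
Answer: 7644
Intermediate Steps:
K(L) = L²/3 (K(L) = (L*L)/3 = L²/3)
(39*21)*(8 + K(2)) = (39*21)*(8 + (⅓)*2²) = 819*(8 + (⅓)*4) = 819*(8 + 4/3) = 819*(28/3) = 7644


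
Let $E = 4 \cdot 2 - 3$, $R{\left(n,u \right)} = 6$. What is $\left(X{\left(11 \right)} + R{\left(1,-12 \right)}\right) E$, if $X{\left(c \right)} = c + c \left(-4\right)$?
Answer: $-135$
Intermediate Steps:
$X{\left(c \right)} = - 3 c$ ($X{\left(c \right)} = c - 4 c = - 3 c$)
$E = 5$ ($E = 8 - 3 = 5$)
$\left(X{\left(11 \right)} + R{\left(1,-12 \right)}\right) E = \left(\left(-3\right) 11 + 6\right) 5 = \left(-33 + 6\right) 5 = \left(-27\right) 5 = -135$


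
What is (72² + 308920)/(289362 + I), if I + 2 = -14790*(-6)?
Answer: 78526/94525 ≈ 0.83074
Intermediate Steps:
I = 88738 (I = -2 - 14790*(-6) = -2 + 88740 = 88738)
(72² + 308920)/(289362 + I) = (72² + 308920)/(289362 + 88738) = (5184 + 308920)/378100 = 314104*(1/378100) = 78526/94525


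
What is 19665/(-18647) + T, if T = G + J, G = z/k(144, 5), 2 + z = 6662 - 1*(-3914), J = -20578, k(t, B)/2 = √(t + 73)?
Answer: -383737631/18647 + 5287*√217/217 ≈ -20220.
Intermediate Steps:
k(t, B) = 2*√(73 + t) (k(t, B) = 2*√(t + 73) = 2*√(73 + t))
z = 10574 (z = -2 + (6662 - 1*(-3914)) = -2 + (6662 + 3914) = -2 + 10576 = 10574)
G = 5287*√217/217 (G = 10574/((2*√(73 + 144))) = 10574/((2*√217)) = 10574*(√217/434) = 5287*√217/217 ≈ 358.90)
T = -20578 + 5287*√217/217 (T = 5287*√217/217 - 20578 = -20578 + 5287*√217/217 ≈ -20219.)
19665/(-18647) + T = 19665/(-18647) + (-20578 + 5287*√217/217) = 19665*(-1/18647) + (-20578 + 5287*√217/217) = -19665/18647 + (-20578 + 5287*√217/217) = -383737631/18647 + 5287*√217/217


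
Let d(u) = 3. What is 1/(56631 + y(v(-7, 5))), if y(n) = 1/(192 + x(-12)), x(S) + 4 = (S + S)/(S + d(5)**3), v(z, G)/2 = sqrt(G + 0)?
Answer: 932/52780097 ≈ 1.7658e-5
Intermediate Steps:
v(z, G) = 2*sqrt(G) (v(z, G) = 2*sqrt(G + 0) = 2*sqrt(G))
x(S) = -4 + 2*S/(27 + S) (x(S) = -4 + (S + S)/(S + 3**3) = -4 + (2*S)/(S + 27) = -4 + (2*S)/(27 + S) = -4 + 2*S/(27 + S))
y(n) = 5/932 (y(n) = 1/(192 + 2*(-54 - 1*(-12))/(27 - 12)) = 1/(192 + 2*(-54 + 12)/15) = 1/(192 + 2*(1/15)*(-42)) = 1/(192 - 28/5) = 1/(932/5) = 5/932)
1/(56631 + y(v(-7, 5))) = 1/(56631 + 5/932) = 1/(52780097/932) = 932/52780097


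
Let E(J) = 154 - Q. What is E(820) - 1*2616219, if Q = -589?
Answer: -2615476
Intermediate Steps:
E(J) = 743 (E(J) = 154 - 1*(-589) = 154 + 589 = 743)
E(820) - 1*2616219 = 743 - 1*2616219 = 743 - 2616219 = -2615476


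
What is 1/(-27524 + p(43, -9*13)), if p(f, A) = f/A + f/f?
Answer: -117/3220234 ≈ -3.6333e-5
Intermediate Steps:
p(f, A) = 1 + f/A (p(f, A) = f/A + 1 = 1 + f/A)
1/(-27524 + p(43, -9*13)) = 1/(-27524 + (-9*13 + 43)/((-9*13))) = 1/(-27524 + (-117 + 43)/(-117)) = 1/(-27524 - 1/117*(-74)) = 1/(-27524 + 74/117) = 1/(-3220234/117) = -117/3220234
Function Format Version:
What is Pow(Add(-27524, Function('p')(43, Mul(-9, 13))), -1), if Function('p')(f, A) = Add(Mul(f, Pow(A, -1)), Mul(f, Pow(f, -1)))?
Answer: Rational(-117, 3220234) ≈ -3.6333e-5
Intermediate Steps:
Function('p')(f, A) = Add(1, Mul(f, Pow(A, -1))) (Function('p')(f, A) = Add(Mul(f, Pow(A, -1)), 1) = Add(1, Mul(f, Pow(A, -1))))
Pow(Add(-27524, Function('p')(43, Mul(-9, 13))), -1) = Pow(Add(-27524, Mul(Pow(Mul(-9, 13), -1), Add(Mul(-9, 13), 43))), -1) = Pow(Add(-27524, Mul(Pow(-117, -1), Add(-117, 43))), -1) = Pow(Add(-27524, Mul(Rational(-1, 117), -74)), -1) = Pow(Add(-27524, Rational(74, 117)), -1) = Pow(Rational(-3220234, 117), -1) = Rational(-117, 3220234)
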